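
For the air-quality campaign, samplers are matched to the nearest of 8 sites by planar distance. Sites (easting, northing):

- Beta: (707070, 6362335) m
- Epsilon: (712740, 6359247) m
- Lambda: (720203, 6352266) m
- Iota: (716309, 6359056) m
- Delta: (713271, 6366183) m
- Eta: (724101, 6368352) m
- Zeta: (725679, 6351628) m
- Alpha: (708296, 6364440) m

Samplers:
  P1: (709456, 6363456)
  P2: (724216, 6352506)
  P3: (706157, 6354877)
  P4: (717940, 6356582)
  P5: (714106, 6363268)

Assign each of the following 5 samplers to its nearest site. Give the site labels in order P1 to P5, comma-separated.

P1 → Alpha (d²=2313856.00)
P2 → Zeta (d²=2911253.00)
P3 → Beta (d²=56455333.00)
P4 → Iota (d²=8780837.00)
P5 → Delta (d²=9194450.00)

Alpha, Zeta, Beta, Iota, Delta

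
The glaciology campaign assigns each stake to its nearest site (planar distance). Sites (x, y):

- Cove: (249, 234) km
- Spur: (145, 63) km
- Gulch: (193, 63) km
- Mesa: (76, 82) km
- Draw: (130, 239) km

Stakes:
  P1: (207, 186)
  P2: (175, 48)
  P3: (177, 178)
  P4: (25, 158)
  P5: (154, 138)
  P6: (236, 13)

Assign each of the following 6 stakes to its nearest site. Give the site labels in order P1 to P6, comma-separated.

Cove, Gulch, Draw, Mesa, Spur, Gulch

P1 → Cove (d²=4068.00)
P2 → Gulch (d²=549.00)
P3 → Draw (d²=5930.00)
P4 → Mesa (d²=8377.00)
P5 → Spur (d²=5706.00)
P6 → Gulch (d²=4349.00)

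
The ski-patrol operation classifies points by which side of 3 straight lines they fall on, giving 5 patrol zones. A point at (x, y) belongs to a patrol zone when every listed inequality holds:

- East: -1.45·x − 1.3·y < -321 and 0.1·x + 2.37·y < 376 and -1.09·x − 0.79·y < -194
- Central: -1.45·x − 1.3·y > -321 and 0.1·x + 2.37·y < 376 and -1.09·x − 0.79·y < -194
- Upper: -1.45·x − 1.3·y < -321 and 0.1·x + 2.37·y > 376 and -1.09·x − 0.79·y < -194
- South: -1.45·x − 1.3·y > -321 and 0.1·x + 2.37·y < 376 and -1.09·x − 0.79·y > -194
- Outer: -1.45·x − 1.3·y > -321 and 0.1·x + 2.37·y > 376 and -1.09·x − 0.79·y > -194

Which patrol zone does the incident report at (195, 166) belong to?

Upper

-1.45·195 − 1.3·166 = -498.550, which is < -321
0.1·195 + 2.37·166 = 412.920, which is > 376
-1.09·195 − 0.79·166 = -343.690, which is < -194
This sign pattern matches Upper.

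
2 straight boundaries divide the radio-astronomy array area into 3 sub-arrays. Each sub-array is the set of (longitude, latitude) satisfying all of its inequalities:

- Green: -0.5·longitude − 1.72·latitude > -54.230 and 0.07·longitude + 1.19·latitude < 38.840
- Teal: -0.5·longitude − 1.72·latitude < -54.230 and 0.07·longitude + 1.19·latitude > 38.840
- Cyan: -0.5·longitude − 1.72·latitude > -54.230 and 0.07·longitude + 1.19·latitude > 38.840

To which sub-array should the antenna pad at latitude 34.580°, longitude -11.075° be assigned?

Cyan

-0.5·-11.075 − 1.72·34.580 = -53.940, which is > -54.230
0.07·-11.075 + 1.19·34.580 = 40.375, which is > 38.840
This sign pattern matches Cyan.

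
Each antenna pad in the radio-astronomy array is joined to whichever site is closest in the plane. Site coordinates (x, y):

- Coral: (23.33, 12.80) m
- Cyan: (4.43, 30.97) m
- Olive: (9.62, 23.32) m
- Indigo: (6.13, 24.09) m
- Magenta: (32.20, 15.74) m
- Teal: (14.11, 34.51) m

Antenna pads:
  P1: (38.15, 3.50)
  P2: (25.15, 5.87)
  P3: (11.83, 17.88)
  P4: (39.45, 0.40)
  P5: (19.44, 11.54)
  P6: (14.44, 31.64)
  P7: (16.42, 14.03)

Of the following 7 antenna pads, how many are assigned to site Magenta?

2

P1 → Magenta
P2 → Coral
P3 → Olive
P4 → Magenta
P5 → Coral
P6 → Teal
P7 → Coral
2 of the 7 go to Magenta.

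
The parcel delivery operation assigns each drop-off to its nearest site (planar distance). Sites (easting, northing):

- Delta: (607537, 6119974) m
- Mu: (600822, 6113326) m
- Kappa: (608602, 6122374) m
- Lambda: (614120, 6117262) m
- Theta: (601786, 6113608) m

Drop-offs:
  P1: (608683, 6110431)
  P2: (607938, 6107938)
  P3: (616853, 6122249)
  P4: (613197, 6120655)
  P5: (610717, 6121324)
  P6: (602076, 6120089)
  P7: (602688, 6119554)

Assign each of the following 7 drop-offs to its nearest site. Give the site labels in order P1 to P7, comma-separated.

Theta, Theta, Lambda, Lambda, Kappa, Delta, Delta

P1 → Theta (d²=57661938.00)
P2 → Theta (d²=69996004.00)
P3 → Lambda (d²=32339458.00)
P4 → Lambda (d²=12364378.00)
P5 → Kappa (d²=5575725.00)
P6 → Delta (d²=29835746.00)
P7 → Delta (d²=23689201.00)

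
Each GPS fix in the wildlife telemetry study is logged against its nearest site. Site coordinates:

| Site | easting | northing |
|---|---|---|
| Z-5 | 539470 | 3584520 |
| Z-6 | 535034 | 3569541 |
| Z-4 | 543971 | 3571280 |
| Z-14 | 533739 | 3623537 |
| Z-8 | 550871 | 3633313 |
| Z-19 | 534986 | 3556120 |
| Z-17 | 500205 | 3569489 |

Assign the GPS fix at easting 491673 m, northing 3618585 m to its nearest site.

Z-14

Squared distances to each site:
Z-5: 3444977434.000; Z-6: 4285490257.000; Z-4: 4972843829.000; Z-14: 1794070660.000; Z-8: 3721317188.000; Z-19: 5777892194.000; Z-17: 2483212240.000.
Minimum at Z-14.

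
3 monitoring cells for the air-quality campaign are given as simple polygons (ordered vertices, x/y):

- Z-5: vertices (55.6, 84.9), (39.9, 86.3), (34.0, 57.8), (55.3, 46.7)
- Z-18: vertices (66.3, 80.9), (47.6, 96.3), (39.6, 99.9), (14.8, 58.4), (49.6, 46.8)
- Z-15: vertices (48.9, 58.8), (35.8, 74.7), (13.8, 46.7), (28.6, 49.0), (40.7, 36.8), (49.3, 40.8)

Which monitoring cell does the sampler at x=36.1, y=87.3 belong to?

Cast a ray rightward from (36.1, 87.3). For each polygon, the edges (by vertex number in listed order) whose endpoints lie on opposite sides of y = 87.3, where each meets that height, and whether that is right or left of the point:
Z-5: no edge straddles that height → 0 crossings.
Z-18: 1–2 at x≈58.53 (right), 3–4 at x≈32.07 (left) → 1 crossing.
Z-15: no edge straddles that height → 0 crossings.
Only Z-18 has an odd count, so the point is inside Z-18.

Z-18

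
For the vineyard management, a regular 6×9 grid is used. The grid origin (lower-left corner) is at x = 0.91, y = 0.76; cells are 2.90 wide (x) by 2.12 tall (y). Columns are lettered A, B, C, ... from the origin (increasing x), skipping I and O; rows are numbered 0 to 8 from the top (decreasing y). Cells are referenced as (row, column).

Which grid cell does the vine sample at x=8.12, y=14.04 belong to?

Column index: ⌊(8.12 − 0.91) / 2.90⌋ = ⌊2.486⌋ = 2 → column C
Row offset from origin: ⌊(14.04 − 0.76) / 2.12⌋ = ⌊6.264⌋ = 6 → row 2 (counted from top)

(2, C)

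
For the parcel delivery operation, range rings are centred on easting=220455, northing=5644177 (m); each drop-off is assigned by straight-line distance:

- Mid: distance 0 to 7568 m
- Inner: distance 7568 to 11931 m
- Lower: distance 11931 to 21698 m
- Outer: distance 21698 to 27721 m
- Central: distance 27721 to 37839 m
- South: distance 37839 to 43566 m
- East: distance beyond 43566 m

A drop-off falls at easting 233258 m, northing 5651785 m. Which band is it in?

Lower

Distance = √((233258−220455)² + (5651785−5644177)²) = √(163916809.000 + 57881664.000) = 14892.900 m.
11931 ≤ 14892.900 < 21698 → Lower.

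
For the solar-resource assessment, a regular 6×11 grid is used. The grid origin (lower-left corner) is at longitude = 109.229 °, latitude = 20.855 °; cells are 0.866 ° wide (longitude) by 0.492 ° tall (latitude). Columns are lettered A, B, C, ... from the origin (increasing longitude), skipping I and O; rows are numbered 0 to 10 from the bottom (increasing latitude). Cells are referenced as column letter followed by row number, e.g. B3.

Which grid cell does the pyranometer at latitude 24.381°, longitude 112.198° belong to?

Column index: ⌊(112.198 − 109.229) / 0.866⌋ = ⌊3.428⌋ = 3 → column D
Row offset from origin: ⌊(24.381 − 20.855) / 0.492⌋ = ⌊7.167⌋ = 7 → row 7

D7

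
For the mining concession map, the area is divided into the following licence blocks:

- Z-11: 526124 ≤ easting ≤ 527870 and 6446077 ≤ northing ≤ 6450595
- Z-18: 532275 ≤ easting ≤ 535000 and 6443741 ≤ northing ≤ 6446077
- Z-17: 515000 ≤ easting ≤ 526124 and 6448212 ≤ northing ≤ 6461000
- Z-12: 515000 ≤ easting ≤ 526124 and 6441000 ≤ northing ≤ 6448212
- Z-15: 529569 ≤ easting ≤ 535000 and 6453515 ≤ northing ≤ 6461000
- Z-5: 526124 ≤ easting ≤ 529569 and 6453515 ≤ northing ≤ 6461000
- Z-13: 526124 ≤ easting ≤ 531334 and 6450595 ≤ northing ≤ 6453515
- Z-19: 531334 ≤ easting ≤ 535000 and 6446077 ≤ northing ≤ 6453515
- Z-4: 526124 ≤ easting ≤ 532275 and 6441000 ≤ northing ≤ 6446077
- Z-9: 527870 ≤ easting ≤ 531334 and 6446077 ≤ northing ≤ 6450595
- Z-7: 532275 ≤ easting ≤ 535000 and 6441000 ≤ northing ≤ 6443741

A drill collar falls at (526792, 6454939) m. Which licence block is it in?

Z-5

The point has easting = 526792 and northing = 6454939.
Only Z-5 satisfies 526124 ≤ easting ≤ 529569 and 6453515 ≤ northing ≤ 6461000.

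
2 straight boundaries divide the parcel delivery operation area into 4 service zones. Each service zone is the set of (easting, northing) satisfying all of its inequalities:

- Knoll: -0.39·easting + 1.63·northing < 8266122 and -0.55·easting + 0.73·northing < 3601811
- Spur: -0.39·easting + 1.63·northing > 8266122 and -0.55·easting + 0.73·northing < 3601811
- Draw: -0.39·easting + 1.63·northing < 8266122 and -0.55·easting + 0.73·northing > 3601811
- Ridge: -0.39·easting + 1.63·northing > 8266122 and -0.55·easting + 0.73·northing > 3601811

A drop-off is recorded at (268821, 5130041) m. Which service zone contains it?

-0.39·268821 + 1.63·5130041 = 8257126.640, which is < 8266122
-0.55·268821 + 0.73·5130041 = 3597078.380, which is < 3601811
This sign pattern matches Knoll.

Knoll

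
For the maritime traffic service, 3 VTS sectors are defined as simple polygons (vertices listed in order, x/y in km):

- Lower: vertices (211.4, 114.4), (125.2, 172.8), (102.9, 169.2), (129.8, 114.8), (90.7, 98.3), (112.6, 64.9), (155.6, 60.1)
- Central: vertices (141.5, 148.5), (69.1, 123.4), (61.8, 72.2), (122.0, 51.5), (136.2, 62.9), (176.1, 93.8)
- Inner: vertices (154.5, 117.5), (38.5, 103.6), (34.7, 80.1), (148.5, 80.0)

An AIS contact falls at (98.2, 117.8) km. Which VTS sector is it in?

Central

Cast a ray rightward from (98.2, 117.8). For each polygon, the edges (by vertex number in listed order) whose endpoints lie on opposite sides of y = 117.8, where each meets that height, and whether that is right or left of the point:
Lower: 1–2 at x≈206.38 (right), 3–4 at x≈128.32 (right) → 2 crossings.
Central: 2–3 at x≈68.30 (left), 6–1 at x≈160.92 (right) → 1 crossing.
Inner: no edge straddles that height → 0 crossings.
Only Central has an odd count, so the point is inside Central.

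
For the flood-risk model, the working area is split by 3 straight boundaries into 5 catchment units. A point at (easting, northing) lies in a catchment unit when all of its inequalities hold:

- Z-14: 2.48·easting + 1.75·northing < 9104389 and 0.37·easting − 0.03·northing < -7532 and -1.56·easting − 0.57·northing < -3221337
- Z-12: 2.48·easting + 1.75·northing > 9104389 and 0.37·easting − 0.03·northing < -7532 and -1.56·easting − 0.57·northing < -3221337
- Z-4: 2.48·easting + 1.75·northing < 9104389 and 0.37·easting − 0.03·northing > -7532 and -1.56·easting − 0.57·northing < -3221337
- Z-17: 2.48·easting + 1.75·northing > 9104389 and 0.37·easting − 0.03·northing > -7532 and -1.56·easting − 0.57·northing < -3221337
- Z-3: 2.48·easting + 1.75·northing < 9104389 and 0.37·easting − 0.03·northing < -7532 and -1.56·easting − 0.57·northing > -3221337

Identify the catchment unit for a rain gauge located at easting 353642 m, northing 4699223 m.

Z-14

2.48·353642 + 1.75·4699223 = 9100672.410, which is < 9104389
0.37·353642 − 0.03·4699223 = -10129.150, which is < -7532
-1.56·353642 − 0.57·4699223 = -3230238.630, which is < -3221337
This sign pattern matches Z-14.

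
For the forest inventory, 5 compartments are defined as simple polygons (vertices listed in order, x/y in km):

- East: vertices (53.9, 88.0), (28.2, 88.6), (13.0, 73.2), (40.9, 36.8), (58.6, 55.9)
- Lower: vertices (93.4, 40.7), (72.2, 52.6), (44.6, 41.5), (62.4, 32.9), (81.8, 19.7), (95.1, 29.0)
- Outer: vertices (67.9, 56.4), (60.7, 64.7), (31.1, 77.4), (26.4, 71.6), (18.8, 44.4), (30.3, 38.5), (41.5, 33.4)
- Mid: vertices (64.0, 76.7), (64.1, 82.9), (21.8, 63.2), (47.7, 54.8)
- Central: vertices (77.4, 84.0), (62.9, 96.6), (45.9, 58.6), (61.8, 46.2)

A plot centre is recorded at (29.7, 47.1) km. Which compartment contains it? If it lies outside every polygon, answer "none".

Cast a ray rightward from (29.7, 47.1). For each polygon, the edges (by vertex number in listed order) whose endpoints lie on opposite sides of y = 47.1, where each meets that height, and whether that is right or left of the point:
East: 3–4 at x≈33.01 (right), 4–5 at x≈50.45 (right) → 2 crossings.
Lower: 1–2 at x≈82.00 (right), 2–3 at x≈58.52 (right) → 2 crossings.
Outer: 4–5 at x≈19.55 (left), 7–1 at x≈57.23 (right) → 1 crossing.
Mid: no edge straddles that height → 0 crossings.
Central: 3–4 at x≈60.65 (right), 4–1 at x≈62.17 (right) → 2 crossings.
Only Outer has an odd count, so the point is inside Outer.

Outer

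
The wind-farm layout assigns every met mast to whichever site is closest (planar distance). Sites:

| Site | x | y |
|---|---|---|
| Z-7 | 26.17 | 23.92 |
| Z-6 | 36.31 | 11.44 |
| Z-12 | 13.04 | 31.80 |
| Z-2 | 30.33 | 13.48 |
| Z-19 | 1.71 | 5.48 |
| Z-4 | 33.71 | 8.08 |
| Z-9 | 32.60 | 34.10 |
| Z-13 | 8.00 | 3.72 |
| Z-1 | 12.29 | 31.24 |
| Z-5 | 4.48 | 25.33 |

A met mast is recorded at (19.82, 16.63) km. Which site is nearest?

Z-7

Squared distances to each site:
Z-7: 93.467; Z-6: 298.856; Z-12: 276.097; Z-2: 120.383; Z-19: 452.295; Z-4: 266.035; Z-9: 468.529; Z-13: 306.380; Z-1: 270.153; Z-5: 311.006.
Minimum at Z-7.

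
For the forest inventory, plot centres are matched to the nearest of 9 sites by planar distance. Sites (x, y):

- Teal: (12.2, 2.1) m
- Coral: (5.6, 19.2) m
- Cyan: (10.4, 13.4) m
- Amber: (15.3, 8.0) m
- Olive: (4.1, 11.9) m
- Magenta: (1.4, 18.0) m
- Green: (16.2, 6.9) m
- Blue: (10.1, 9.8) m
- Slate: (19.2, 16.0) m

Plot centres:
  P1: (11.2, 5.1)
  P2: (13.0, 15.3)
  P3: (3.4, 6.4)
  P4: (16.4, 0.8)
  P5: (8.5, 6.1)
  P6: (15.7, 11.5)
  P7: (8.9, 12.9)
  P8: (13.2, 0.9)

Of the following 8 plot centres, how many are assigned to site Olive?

1

P1 → Teal
P2 → Cyan
P3 → Olive
P4 → Teal
P5 → Blue
P6 → Amber
P7 → Cyan
P8 → Teal
1 of the 8 goes to Olive.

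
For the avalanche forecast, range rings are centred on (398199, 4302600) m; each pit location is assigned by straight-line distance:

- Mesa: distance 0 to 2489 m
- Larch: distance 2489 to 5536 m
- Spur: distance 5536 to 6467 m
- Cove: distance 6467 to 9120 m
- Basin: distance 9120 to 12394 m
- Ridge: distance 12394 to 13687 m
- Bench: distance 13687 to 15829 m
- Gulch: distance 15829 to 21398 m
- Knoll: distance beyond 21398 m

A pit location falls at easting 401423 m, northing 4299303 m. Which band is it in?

Larch

Distance = √((401423−398199)² + (4299303−4302600)²) = √(10394176.000 + 10870209.000) = 4611.332 m.
2489 ≤ 4611.332 < 5536 → Larch.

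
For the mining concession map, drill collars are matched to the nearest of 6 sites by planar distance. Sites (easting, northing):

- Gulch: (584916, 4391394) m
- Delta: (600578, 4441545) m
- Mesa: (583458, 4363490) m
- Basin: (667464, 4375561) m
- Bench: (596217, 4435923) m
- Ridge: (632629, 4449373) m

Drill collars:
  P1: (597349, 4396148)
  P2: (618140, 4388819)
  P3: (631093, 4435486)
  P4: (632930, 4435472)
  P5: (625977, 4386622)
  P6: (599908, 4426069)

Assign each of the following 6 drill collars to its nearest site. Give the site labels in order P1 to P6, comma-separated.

Gulch, Gulch, Ridge, Ridge, Gulch, Bench

P1 → Gulch (d²=177180005.00)
P2 → Gulch (d²=1110464801.00)
P3 → Ridge (d²=195208065.00)
P4 → Ridge (d²=193328402.00)
P5 → Gulch (d²=1708777705.00)
P6 → Bench (d²=110724797.00)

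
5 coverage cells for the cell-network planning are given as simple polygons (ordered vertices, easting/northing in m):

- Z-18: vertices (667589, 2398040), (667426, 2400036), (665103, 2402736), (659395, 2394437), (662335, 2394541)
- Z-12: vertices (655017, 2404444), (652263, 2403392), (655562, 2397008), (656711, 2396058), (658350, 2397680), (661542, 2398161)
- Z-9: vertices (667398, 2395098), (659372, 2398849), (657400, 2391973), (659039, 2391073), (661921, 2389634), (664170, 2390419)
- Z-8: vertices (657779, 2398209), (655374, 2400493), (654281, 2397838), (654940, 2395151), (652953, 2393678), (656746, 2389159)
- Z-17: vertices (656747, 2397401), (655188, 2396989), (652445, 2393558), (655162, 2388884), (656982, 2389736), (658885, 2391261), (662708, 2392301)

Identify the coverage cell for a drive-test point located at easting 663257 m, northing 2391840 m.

Z-9

Cast a ray rightward from (663257, 2391840). For each polygon, the edges (by vertex number in listed order) whose endpoints lie on opposite sides of northing = 2391840, where each meets that height, and whether that is right or left of the point:
Z-18: no edge straddles that height → 0 crossings.
Z-12: no edge straddles that height → 0 crossings.
Z-9: 3–4 at easting≈657642.2 (left), 6–1 at easting≈665150.3 (right) → 1 crossing.
Z-8: 5–6 at easting≈654495.7 (left), 6–1 at easting≈657052.0 (left) → 0 crossings.
Z-17: 3–4 at easting≈653443.7 (left), 6–7 at easting≈661013.4 (left) → 0 crossings.
Only Z-9 has an odd count, so the point is inside Z-9.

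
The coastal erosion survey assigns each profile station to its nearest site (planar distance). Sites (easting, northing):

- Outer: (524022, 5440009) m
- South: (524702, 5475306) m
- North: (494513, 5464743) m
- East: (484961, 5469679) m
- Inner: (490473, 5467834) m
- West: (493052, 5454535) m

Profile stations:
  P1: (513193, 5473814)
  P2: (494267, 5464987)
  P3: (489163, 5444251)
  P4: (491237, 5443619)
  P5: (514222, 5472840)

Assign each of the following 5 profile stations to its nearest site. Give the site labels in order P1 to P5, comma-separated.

South, North, West, West, South

P1 → South (d²=134683145.00)
P2 → North (d²=120052.00)
P3 → West (d²=120884977.00)
P4 → West (d²=122453281.00)
P5 → South (d²=115911556.00)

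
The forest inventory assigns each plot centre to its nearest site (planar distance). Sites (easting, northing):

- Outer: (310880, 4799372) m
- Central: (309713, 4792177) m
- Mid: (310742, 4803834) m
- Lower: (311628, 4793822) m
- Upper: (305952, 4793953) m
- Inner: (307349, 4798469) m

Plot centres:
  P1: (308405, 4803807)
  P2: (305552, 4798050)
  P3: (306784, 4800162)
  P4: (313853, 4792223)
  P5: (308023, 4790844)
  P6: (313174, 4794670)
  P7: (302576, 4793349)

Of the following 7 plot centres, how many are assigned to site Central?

1

P1 → Mid
P2 → Inner
P3 → Inner
P4 → Lower
P5 → Central
P6 → Lower
P7 → Upper
1 of the 7 goes to Central.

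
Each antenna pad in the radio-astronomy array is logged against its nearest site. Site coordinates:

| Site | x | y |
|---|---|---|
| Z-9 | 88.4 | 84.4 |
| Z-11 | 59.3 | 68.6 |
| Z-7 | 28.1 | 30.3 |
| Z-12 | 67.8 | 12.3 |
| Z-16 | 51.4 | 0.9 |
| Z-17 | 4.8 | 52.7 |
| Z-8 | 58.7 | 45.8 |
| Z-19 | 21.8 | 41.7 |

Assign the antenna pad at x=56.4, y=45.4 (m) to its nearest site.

Squared distances to each site:
Z-9: 2545.000; Z-11: 546.650; Z-7: 1028.900; Z-12: 1225.570; Z-16: 2005.250; Z-17: 2715.850; Z-8: 5.450; Z-19: 1210.850.
Minimum at Z-8.

Z-8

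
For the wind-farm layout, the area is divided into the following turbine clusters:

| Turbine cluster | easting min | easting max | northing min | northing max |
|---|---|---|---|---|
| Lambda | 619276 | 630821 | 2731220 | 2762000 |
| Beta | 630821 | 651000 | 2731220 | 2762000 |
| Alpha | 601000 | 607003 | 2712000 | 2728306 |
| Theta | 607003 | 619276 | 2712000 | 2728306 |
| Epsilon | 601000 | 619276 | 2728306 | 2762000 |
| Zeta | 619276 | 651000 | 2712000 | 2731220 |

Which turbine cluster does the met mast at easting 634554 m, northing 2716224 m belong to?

Zeta

The point has easting = 634554 and northing = 2716224.
Only Zeta satisfies 619276 ≤ easting ≤ 651000 and 2712000 ≤ northing ≤ 2731220.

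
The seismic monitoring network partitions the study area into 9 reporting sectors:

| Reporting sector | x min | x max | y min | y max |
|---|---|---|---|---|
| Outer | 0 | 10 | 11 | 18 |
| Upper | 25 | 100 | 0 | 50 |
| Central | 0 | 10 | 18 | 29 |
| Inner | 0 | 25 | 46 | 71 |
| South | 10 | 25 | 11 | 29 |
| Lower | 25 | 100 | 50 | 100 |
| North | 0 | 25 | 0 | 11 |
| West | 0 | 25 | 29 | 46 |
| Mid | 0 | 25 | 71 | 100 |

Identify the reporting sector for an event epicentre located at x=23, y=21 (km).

The point has x = 23 and y = 21.
Only South satisfies 10 ≤ x ≤ 25 and 11 ≤ y ≤ 29.

South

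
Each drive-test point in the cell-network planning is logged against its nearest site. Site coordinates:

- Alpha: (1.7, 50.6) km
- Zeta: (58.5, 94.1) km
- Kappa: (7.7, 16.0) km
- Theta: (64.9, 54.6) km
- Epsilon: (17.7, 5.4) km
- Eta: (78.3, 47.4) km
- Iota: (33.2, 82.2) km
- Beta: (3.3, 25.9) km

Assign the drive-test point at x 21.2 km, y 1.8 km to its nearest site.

Epsilon

Squared distances to each site:
Alpha: 2761.690; Zeta: 9910.580; Kappa: 383.890; Theta: 4697.530; Epsilon: 25.210; Eta: 5339.770; Iota: 6608.160; Beta: 901.220.
Minimum at Epsilon.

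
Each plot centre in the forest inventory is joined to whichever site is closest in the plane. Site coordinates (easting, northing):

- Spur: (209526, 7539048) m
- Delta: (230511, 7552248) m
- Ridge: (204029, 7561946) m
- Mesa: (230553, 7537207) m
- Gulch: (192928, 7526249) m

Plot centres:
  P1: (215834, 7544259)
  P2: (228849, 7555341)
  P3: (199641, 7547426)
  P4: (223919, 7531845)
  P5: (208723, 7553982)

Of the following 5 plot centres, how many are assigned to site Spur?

P1 → Spur
P2 → Delta
P3 → Spur
P4 → Mesa
P5 → Ridge
2 of the 5 go to Spur.

2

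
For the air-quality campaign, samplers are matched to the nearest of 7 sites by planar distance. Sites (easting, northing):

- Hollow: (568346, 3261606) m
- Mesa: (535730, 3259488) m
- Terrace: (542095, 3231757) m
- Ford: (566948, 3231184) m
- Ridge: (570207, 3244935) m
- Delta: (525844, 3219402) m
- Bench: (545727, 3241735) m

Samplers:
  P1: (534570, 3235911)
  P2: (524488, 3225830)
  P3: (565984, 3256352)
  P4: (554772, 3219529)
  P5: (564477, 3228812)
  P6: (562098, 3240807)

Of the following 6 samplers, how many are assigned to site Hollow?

P1 → Terrace
P2 → Delta
P3 → Hollow
P4 → Ford
P5 → Ford
P6 → Ridge
1 of the 6 goes to Hollow.

1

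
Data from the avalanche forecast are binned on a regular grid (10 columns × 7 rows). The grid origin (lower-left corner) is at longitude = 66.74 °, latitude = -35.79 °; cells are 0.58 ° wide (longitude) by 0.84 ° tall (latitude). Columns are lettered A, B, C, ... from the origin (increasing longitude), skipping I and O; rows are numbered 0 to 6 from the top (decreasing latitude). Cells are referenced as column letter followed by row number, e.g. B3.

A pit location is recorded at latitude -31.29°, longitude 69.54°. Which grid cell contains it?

Column index: ⌊(69.54 − 66.74) / 0.58⌋ = ⌊4.828⌋ = 4 → column E
Row offset from origin: ⌊(-31.29 − -35.79) / 0.84⌋ = ⌊5.357⌋ = 5 → row 1 (counted from top)

E1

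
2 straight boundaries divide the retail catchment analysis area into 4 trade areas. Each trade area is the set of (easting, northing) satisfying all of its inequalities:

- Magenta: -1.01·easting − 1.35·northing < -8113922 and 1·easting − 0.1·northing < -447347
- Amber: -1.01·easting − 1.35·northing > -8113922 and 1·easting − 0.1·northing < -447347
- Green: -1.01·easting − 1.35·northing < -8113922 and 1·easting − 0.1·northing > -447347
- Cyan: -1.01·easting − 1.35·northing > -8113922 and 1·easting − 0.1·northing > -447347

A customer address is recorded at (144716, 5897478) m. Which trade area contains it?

Cyan

-1.01·144716 − 1.35·5897478 = -8107758.460, which is > -8113922
1·144716 − 0.1·5897478 = -445031.800, which is > -447347
This sign pattern matches Cyan.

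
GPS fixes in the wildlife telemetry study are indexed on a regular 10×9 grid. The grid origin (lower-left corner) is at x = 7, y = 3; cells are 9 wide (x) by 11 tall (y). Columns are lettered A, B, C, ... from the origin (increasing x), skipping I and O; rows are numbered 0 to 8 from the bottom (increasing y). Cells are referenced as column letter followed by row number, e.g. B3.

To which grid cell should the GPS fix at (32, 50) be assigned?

Column index: ⌊(32 − 7) / 9⌋ = ⌊2.778⌋ = 2 → column C
Row offset from origin: ⌊(50 − 3) / 11⌋ = ⌊4.273⌋ = 4 → row 4

C4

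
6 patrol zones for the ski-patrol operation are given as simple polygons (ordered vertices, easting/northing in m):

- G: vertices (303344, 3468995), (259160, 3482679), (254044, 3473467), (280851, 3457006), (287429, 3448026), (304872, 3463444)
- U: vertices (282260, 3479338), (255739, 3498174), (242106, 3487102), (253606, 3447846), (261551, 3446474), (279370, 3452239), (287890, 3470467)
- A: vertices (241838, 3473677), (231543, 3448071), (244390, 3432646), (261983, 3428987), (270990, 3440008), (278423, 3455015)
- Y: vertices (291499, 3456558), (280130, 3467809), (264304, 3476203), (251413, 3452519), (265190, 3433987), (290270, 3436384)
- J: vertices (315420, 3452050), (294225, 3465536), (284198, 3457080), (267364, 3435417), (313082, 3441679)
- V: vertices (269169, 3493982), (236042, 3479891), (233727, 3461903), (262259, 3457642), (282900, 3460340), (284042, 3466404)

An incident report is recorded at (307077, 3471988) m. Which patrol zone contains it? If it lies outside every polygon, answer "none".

Cast a ray rightward from (307077, 3471988). For each polygon, the edges (by vertex number in listed order) whose endpoints lie on opposite sides of northing = 3471988, where each meets that height, and whether that is right or left of the point:
G: 1–2 at easting≈293680.0 (left), 3–4 at easting≈256452.6 (left) → 0 crossings.
U: 3–4 at easting≈246533.6 (left), 7–1 at easting≈286924.7 (left) → 0 crossings.
A: 1–2 at easting≈241158.9 (left), 6–1 at easting≈245149.1 (left) → 0 crossings.
Y: 2–3 at easting≈272250.9 (left), 3–4 at easting≈262009.8 (left) → 0 crossings.
J: no edge straddles that height → 0 crossings.
V: 2–3 at easting≈235024.9 (left), 6–1 at easting≈281030.5 (left) → 0 crossings.
All counts are even, so the point lies outside every listed polygon.

none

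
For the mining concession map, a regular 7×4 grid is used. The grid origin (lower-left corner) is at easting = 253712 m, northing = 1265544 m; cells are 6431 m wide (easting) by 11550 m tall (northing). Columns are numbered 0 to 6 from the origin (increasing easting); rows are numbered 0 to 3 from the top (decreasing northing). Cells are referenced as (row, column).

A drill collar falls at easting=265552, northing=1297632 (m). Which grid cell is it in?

Column index: ⌊(265552 − 253712) / 6431⌋ = ⌊1.841⌋ = 1
Row offset from origin: ⌊(1297632 − 1265544) / 11550⌋ = ⌊2.778⌋ = 2 → row 1 (counted from top)

(1, 1)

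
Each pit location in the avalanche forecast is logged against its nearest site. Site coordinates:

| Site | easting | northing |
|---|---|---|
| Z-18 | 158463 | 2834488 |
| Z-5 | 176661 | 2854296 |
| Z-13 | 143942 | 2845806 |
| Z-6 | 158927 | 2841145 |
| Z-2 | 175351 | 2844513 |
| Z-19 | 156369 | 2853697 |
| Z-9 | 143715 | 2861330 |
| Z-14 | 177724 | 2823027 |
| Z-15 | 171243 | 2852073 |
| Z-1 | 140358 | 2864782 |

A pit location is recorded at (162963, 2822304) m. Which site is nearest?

Z-18

Squared distances to each site:
Z-18: 168699856.000; Z-5: 1211123268.000; Z-13: 914142445.000; Z-6: 371272577.000; Z-2: 646702225.000; Z-19: 1029001285.000; Z-9: 1893514180.000; Z-14: 218409850.000; Z-15: 954751761.000; Z-1: 2315366509.000.
Minimum at Z-18.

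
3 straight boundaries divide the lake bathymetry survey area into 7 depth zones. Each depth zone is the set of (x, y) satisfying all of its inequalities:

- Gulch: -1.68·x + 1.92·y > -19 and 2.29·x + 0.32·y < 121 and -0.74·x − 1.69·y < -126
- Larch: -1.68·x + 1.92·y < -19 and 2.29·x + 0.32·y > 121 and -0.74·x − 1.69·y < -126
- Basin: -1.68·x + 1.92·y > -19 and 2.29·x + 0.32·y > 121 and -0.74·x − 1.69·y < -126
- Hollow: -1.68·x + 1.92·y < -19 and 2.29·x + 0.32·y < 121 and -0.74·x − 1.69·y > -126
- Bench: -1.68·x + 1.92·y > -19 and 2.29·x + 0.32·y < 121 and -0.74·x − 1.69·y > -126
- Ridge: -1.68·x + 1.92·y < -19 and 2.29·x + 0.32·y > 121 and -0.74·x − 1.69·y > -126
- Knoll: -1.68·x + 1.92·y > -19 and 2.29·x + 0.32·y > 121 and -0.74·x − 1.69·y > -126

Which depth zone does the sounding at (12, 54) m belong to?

Bench

-1.68·12 + 1.92·54 = 83.520, which is > -19
2.29·12 + 0.32·54 = 44.760, which is < 121
-0.74·12 − 1.69·54 = -100.140, which is > -126
This sign pattern matches Bench.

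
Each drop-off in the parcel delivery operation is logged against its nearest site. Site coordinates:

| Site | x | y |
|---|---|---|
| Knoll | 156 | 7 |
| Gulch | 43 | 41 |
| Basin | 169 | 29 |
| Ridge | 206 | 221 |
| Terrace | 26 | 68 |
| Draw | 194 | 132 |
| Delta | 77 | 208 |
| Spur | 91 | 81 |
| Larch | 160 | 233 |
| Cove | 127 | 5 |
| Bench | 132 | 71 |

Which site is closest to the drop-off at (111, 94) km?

Spur

Squared distances to each site:
Knoll: 9594.000; Gulch: 7433.000; Basin: 7589.000; Ridge: 25154.000; Terrace: 7901.000; Draw: 8333.000; Delta: 14152.000; Spur: 569.000; Larch: 21722.000; Cove: 8177.000; Bench: 970.000.
Minimum at Spur.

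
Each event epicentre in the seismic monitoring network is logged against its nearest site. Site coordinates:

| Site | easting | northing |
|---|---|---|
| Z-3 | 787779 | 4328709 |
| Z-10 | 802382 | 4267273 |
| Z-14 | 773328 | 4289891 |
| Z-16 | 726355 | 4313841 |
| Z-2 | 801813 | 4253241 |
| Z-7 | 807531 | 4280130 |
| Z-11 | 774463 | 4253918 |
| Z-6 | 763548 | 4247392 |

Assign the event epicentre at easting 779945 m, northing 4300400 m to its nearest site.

Z-14

Squared distances to each site:
Z-3: 862771037.000; Z-10: 1600817098.000; Z-14: 154223770.000; Z-16: 3052548581.000; Z-2: 2702180705.000; Z-7: 1171860296.000; Z-11: 2190628648.000; Z-6: 3078709673.000.
Minimum at Z-14.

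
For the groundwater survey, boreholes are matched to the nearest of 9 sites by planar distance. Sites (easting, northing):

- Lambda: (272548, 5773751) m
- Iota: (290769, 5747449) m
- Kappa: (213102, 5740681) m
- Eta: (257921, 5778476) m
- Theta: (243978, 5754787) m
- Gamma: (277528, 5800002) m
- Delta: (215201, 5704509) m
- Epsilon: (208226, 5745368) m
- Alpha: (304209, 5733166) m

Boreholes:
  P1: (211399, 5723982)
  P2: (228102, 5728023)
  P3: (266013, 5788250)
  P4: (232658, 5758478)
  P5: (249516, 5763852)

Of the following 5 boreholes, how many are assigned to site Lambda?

P1 → Kappa
P2 → Kappa
P3 → Eta
P4 → Theta
P5 → Theta
0 of the 5 go to Lambda.

0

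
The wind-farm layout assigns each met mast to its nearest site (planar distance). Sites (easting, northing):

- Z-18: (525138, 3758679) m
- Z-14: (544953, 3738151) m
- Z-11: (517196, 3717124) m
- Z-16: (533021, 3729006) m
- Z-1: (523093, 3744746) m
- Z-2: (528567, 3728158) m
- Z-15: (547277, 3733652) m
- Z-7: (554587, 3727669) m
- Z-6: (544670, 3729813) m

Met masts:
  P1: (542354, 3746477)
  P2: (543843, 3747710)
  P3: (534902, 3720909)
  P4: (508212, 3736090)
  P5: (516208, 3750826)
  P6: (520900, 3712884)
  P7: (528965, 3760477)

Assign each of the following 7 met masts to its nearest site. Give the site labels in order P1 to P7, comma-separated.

P1 → Z-14 (d²=76077077.00)
P2 → Z-14 (d²=92606581.00)
P3 → Z-16 (d²=69099570.00)
P4 → Z-1 (d²=296370497.00)
P5 → Z-1 (d²=84369625.00)
P6 → Z-11 (d²=31697216.00)
P7 → Z-18 (d²=17878733.00)

Z-14, Z-14, Z-16, Z-1, Z-1, Z-11, Z-18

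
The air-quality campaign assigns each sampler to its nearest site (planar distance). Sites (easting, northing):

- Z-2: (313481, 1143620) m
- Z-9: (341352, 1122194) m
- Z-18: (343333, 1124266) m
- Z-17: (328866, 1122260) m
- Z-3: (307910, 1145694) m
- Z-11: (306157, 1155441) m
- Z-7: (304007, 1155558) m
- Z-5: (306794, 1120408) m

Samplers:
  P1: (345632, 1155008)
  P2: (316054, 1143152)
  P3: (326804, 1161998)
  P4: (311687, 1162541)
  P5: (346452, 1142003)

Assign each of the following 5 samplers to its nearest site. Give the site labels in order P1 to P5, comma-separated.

Z-18, Z-2, Z-11, Z-11, Z-18

P1 → Z-18 (d²=950355965.00)
P2 → Z-2 (d²=6839353.00)
P3 → Z-11 (d²=469292858.00)
P4 → Z-11 (d²=80990900.00)
P5 → Z-18 (d²=324329330.00)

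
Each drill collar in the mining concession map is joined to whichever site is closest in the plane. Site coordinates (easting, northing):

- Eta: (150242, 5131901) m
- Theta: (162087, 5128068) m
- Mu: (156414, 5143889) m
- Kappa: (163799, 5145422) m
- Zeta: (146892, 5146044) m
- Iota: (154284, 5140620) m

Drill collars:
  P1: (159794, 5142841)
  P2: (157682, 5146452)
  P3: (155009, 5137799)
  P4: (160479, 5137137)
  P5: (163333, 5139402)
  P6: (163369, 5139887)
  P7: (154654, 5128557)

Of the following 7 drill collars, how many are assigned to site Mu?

2

P1 → Mu
P2 → Mu
P3 → Iota
P4 → Iota
P5 → Kappa
P6 → Kappa
P7 → Eta
2 of the 7 go to Mu.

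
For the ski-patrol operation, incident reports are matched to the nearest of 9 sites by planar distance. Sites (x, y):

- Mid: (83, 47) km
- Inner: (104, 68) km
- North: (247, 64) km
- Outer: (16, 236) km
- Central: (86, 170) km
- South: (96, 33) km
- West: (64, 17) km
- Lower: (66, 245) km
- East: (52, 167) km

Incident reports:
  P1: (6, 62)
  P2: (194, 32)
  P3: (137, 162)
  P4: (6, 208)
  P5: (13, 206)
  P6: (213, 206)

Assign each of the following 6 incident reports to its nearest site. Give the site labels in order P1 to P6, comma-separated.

West, North, Central, Outer, Outer, Central

P1 → West (d²=5389.00)
P2 → North (d²=3833.00)
P3 → Central (d²=2665.00)
P4 → Outer (d²=884.00)
P5 → Outer (d²=909.00)
P6 → Central (d²=17425.00)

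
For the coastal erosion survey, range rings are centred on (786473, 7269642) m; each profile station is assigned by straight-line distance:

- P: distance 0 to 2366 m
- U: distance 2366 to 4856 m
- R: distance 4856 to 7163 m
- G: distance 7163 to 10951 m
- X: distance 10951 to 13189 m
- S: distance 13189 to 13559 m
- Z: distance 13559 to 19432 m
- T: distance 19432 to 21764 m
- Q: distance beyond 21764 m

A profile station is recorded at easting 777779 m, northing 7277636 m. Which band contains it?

X

Distance = √((777779−786473)² + (7277636−7269642)²) = √(75585636.000 + 63904036.000) = 11810.575 m.
10951 ≤ 11810.575 < 13189 → X.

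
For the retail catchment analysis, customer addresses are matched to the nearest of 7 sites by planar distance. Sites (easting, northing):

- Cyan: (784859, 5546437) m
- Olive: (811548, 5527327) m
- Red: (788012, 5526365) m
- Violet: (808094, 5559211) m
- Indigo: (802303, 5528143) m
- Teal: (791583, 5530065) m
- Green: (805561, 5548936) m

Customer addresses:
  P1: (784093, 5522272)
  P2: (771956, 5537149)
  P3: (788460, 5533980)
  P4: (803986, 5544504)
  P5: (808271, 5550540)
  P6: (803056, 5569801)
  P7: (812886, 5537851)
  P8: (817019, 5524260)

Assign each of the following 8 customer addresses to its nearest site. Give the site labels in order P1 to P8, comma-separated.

P1 → Red (d²=32111210.00)
P2 → Cyan (d²=252754353.00)
P3 → Teal (d²=25080354.00)
P4 → Green (d²=22123249.00)
P5 → Green (d²=9916916.00)
P6 → Violet (d²=137529544.00)
P7 → Olive (d²=112544820.00)
P8 → Olive (d²=39338330.00)

Red, Cyan, Teal, Green, Green, Violet, Olive, Olive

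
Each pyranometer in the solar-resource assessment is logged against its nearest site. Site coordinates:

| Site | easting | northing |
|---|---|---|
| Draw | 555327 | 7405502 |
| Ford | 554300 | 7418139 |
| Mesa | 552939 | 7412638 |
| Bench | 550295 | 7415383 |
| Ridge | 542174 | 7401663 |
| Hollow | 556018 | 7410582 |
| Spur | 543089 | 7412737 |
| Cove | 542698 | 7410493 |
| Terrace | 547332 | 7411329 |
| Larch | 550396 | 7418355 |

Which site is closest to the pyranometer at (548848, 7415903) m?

Bench

Squared distances to each site:
Draw: 150158242.000; Ford: 34724000.000; Mesa: 27396506.000; Bench: 2364209.000; Ridge: 247319876.000; Hollow: 79721941.000; Spur: 43189637.000; Cove: 67090600.000; Terrace: 23219732.000; Larch: 8408608.000.
Minimum at Bench.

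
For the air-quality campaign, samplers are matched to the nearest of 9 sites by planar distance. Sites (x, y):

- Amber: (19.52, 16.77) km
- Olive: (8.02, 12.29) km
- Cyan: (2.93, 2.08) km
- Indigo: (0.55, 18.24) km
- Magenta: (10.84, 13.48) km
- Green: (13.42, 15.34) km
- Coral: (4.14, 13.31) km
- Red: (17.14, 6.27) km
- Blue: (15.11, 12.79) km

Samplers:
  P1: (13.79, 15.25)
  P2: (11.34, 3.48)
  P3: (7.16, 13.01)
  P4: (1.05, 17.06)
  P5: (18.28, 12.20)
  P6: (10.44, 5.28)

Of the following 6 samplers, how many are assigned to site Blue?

P1 → Green
P2 → Red
P3 → Olive
P4 → Indigo
P5 → Blue
P6 → Red
1 of the 6 goes to Blue.

1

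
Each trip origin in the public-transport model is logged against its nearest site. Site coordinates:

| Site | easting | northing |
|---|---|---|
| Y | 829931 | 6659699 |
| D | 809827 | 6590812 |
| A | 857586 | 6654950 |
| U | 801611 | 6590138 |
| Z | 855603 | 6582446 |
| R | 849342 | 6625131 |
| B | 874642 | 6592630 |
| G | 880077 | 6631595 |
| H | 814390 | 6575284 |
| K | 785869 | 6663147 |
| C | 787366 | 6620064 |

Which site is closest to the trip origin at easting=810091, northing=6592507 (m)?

Squared distances to each site:
Y: 4908390464.000; D: 2942721.000; A: 6154903274.000; U: 77522561.000; Z: 2172565865.000; R: 2604966377.000; B: 4166846730.000; G: 6425911940.000; H: 315113130.000; K: 5576714884.000; C: 1275813874.000.
Minimum at D.

D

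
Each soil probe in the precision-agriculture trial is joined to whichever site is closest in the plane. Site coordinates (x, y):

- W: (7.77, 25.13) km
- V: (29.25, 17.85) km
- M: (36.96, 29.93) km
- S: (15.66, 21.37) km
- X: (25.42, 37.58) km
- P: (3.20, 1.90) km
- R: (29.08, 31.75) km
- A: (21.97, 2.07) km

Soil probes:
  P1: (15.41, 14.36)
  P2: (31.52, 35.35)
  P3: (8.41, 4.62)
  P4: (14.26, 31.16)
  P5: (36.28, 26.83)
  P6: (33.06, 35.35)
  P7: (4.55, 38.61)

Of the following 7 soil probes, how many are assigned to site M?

P1 → S
P2 → R
P3 → P
P4 → W
P5 → M
P6 → R
P7 → W
1 of the 7 goes to M.

1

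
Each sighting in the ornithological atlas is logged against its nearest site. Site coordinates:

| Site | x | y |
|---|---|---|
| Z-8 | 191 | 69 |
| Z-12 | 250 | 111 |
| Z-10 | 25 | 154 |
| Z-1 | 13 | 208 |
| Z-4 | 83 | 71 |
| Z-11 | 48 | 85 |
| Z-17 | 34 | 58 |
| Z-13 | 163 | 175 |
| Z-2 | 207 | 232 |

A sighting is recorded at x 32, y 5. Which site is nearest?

Squared distances to each site:
Z-8: 29377.000; Z-12: 58760.000; Z-10: 22250.000; Z-1: 41570.000; Z-4: 6957.000; Z-11: 6656.000; Z-17: 2813.000; Z-13: 46061.000; Z-2: 82154.000.
Minimum at Z-17.

Z-17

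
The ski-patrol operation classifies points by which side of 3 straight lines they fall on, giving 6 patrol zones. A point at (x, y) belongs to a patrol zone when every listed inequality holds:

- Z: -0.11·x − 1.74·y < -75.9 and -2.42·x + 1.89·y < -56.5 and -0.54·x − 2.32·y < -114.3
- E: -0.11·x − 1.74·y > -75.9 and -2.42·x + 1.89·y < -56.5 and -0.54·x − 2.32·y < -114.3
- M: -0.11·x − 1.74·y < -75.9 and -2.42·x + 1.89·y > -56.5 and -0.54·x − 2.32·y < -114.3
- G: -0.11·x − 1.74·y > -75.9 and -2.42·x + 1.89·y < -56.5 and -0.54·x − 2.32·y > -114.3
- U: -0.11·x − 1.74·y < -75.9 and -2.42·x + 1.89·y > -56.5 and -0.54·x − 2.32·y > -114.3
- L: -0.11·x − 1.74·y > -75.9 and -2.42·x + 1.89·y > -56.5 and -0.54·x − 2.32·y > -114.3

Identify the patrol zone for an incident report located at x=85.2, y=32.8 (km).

-0.11·85.2 − 1.74·32.8 = -66.444, which is > -75.9
-2.42·85.2 + 1.89·32.8 = -144.192, which is < -56.5
-0.54·85.2 − 2.32·32.8 = -122.104, which is < -114.3
This sign pattern matches E.

E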